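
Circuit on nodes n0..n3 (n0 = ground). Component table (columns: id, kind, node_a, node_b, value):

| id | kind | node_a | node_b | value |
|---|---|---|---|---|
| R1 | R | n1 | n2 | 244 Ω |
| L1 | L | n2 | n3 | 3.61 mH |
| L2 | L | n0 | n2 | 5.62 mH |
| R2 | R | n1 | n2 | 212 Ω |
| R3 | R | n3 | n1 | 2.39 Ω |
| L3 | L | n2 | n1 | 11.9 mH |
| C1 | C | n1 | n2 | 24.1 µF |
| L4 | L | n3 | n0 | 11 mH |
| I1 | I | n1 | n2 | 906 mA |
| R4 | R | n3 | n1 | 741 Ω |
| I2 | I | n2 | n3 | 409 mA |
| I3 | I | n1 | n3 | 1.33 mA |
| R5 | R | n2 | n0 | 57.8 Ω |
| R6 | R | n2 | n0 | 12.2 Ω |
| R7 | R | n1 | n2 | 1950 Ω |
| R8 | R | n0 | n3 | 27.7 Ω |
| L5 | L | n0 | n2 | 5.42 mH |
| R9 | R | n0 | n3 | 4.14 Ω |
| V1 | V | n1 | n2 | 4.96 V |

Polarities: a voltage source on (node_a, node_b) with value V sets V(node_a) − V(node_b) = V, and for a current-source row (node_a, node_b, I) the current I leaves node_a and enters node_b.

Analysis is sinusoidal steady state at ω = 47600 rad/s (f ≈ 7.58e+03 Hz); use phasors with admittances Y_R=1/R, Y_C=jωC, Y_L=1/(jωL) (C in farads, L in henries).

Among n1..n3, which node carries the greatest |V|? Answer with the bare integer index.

MNA unknowns: 3 node voltages V₁..V_3 plus 1 source current (V1)
R1: Y=0.004098+0.000j on G[1,2]
L1: Y=0.000-0.005820j on G[2,3]
L2: Y=0.000-0.003738j on G[0,2]
R2: Y=0.004717+0.000j on G[1,2]
R3: Y=0.4184+0.000j on G[3,1]
L3: Y=0.000-0.001765j on G[2,1]
C1: Y=0.000+1.147j on G[1,2]
L4: Y=0.000-0.001910j on G[3,0]
I1: z[1]−=0.906, z[2]+=0.906
R4: Y=0.001350+0.000j on G[3,1]
I2: z[2]−=0.409, z[3]+=0.409
I3: z[1]−=0.00133, z[3]+=0.00133
R5: Y=0.01730+0.000j on G[2,0]
R6: Y=0.08197+0.000j on G[2,0]
R7: Y=0.0005128+0.000j on G[1,2]
R8: Y=0.03610+0.000j on G[0,3]
L5: Y=0.000-0.003876j on G[0,2]
R9: Y=0.2415+0.000j on G[0,3]
V1: row V1−V2=4.96, i_V1 at 1,2
solve → V1=1.240-0.1445j, V2=-3.720-0.1445j, V3=1.334-0.04116j
aux → i_V1=-0.9142-5.638j

2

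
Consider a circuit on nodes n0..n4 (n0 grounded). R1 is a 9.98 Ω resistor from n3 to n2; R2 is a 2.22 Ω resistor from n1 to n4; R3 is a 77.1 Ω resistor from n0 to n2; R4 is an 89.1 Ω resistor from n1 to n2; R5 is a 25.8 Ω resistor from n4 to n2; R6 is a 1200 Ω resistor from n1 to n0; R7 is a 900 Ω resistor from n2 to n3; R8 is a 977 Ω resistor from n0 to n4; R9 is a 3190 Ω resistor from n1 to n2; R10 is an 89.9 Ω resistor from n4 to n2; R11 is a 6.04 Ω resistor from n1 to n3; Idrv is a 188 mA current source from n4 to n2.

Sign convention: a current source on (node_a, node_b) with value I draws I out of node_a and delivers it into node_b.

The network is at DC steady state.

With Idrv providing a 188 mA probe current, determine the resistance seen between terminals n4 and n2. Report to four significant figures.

R_eq = 8.684 Ω

Apply KCL at each of the 4 non-ground nodes and solve the resulting linear system.
Node n1: branches {R2, R4, R6, R9, R11} → V_1 = -1.208
Node n2: branches {R1, R3, R4, R5, R7, R9, R10, Idrv} → V_2 = 0.1913
Node n3: branches {R1, R7, R11} → V_3 = -0.6767
Node n4: branches {R2, R5, R8, R10, Idrv} → V_4 = -1.441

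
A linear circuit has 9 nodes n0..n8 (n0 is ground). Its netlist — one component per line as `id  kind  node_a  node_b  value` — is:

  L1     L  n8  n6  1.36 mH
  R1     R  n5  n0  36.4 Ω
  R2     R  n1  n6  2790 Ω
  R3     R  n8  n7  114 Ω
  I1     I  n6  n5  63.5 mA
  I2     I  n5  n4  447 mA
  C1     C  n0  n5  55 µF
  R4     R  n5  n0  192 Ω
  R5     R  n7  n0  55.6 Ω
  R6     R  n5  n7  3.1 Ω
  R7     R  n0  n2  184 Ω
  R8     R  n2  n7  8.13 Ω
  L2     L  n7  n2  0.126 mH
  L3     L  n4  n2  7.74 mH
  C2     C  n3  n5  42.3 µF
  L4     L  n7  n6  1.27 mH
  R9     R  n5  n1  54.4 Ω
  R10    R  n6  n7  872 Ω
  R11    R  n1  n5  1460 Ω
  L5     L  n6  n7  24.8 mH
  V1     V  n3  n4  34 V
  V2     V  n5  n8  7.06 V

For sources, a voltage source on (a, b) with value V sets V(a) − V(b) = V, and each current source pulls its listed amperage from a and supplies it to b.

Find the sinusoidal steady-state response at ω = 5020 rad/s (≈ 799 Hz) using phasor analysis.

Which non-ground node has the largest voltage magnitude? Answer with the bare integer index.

4

Apply KCL at each of the 8 non-ground nodes and solve the resulting linear system.
Node n1: branches {R2, R9, R11} → V_1 = -0.3603-0.1682j
Node n2: branches {R7, R8, L2, L3} → V_2 = -2.435+3.582j
Node n3: branches {C2, V1} → V_3 = -4.676-3.119j
Node n4: branches {I2, L3, V1} → V_4 = -38.68-3.119j
Node n5: branches {R1, I1, I2, C1, R4, R6, C2, R9, R11, V2} → V_5 = -0.2835-0.2022j
Node n6: branches {L1, R2, I1, L4, R10, L5} → V_6 = -4.441+1.642j
Node n7: branches {R3, R5, R6, R8, L2, L4, R10, L5} → V_7 = -1.853+3.638j
Node n8: branches {L1, R3, V2} → V_8 = -7.344-0.2022j
Source currents: i(V1)=-0.6195+0.9327j, i(V2)=-0.3182+0.3915j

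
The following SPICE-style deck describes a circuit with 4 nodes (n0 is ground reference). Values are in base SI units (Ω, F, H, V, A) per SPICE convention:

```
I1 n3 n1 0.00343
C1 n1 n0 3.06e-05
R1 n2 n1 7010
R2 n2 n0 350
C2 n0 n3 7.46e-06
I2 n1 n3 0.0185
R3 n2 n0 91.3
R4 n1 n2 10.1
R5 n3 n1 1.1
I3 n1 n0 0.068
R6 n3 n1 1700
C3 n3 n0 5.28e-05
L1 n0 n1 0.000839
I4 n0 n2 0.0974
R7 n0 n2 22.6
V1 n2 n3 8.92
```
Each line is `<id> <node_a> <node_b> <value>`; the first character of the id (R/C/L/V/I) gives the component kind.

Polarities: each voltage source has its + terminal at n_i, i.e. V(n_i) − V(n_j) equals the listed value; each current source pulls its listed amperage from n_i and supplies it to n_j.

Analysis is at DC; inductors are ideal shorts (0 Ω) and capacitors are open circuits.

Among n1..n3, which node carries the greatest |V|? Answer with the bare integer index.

Apply KCL at each of the 3 non-ground nodes and solve the resulting linear system.
Node n1: branches {I1, C1, R1, I2, R4, R5, I3, R6, L1} → V_1 = 0.000
Node n2: branches {R1, R2, R3, R4, I4, R7, V1} → V_2 = 7.711
Node n3: branches {I1, C2, I2, R5, R6, C3, V1} → V_3 = -1.209
Source currents: i(L1)=0.4183, i(V1)=-1.115

2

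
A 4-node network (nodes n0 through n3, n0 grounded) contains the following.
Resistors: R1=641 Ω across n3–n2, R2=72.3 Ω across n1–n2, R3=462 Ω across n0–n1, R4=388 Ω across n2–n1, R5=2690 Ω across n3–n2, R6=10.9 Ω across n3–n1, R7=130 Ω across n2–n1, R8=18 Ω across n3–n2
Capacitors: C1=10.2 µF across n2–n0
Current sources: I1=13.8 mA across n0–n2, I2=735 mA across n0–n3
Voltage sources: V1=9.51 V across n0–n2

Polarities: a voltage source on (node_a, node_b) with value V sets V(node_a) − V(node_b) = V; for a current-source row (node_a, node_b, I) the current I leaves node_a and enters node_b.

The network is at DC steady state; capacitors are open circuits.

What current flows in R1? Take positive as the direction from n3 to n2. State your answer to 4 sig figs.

0.01504 A

Apply KCL at each of the 3 non-ground nodes and solve the resulting linear system.
Node n1: branches {R2, R3, R4, R6, R7} → V_1 = -1.841
Node n2: branches {R1, R2, C1, I1, R4, R5, R7, R8, V1} → V_2 = -9.510
Node n3: branches {R1, I2, R5, R6, R8} → V_3 = 0.1298
Source currents: i(V1)=-0.7528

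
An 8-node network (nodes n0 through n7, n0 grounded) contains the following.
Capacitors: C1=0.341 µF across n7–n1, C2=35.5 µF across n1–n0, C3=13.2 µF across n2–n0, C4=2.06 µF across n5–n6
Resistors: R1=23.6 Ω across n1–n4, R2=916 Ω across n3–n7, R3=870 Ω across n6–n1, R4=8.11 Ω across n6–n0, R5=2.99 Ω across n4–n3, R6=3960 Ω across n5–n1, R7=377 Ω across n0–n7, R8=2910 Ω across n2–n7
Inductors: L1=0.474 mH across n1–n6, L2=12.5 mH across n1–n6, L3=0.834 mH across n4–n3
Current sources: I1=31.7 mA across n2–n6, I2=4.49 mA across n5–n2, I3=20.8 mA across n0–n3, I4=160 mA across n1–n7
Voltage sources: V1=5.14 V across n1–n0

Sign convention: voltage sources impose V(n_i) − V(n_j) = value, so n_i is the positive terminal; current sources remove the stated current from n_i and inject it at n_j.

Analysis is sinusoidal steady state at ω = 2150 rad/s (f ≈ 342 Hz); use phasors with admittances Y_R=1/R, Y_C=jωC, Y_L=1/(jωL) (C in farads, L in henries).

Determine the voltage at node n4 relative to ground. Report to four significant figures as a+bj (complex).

Element admittances at ω=2150 rad/s:
  Y(C1) = 0.000+0.0007332j S between n7,n1
  Y(R1) = 0.04237+0.000j S between n1,n4
  Y(L1) = 0.000-0.9813j S between n1,n6
  I1: injects 0.0317 A into n6 (from n2)
  Y(L2) = 0.000-0.03721j S between n1,n6
  Y(R2) = 0.001092+0.000j S between n3,n7
  I2: injects 0.00449 A into n2 (from n5)
  Y(R3) = 0.001149+0.000j S between n6,n1
  Y(R4) = 0.1233+0.000j S between n6,n0
  I3: injects 0.0208 A into n3 (from n0)
  Y(R5) = 0.3344+0.000j S between n4,n3
  Y(R6) = 0.0002525+0.000j S between n5,n1
  Y(R7) = 0.002653+0.000j S between n0,n7
  Y(L3) = 0.000-0.5577j S between n4,n3
  Y(C2) = 0.000+0.07633j S between n1,n0
  Y(C3) = 0.000+0.02838j S between n2,n0
  Y(C4) = 0.000+0.004429j S between n5,n6
  I4: injects 0.16 A into n7 (from n1)
  Y(R8) = 0.0003436+0.000j S between n2,n7
  V1: constraint V(n1)−V(n0) = 5.14
Assemble and solve the 8×8 MNA system:
  V(n1)=5.140+0.000j  V(n2)=-0.08077+0.4762j  V(n3)=6.541-0.08733j  V(n4)=6.487-0.1573j  V(n5)=5.044+0.4215j  V(n6)=5.068-0.5868j  V(n7)=39.77-6.194j
  i(V1)=-0.6961-0.3012j

6.487-0.1573j V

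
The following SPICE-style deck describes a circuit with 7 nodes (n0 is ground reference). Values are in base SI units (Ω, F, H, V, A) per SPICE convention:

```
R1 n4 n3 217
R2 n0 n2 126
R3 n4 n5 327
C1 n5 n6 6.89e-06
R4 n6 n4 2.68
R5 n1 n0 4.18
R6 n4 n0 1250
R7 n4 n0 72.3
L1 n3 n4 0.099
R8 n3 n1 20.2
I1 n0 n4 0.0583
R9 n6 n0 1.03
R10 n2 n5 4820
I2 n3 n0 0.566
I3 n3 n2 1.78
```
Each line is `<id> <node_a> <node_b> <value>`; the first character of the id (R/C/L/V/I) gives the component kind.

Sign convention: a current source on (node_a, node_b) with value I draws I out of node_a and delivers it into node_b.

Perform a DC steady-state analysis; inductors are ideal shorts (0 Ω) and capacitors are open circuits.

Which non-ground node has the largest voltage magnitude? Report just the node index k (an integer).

2

Apply KCL at each of the 6 non-ground nodes and solve the resulting linear system.
Node n1: branches {R5, R8} → V_1 = -1.183
Node n2: branches {R2, R10, I3} → V_2 = 218.8
Node n3: branches {R1, L1, R8, I2, I3} → V_3 = -6.900
Node n4: branches {R1, R3, R4, R6, R7, L1, I1} → V_4 = -6.900
Node n5: branches {R3, C1, R10} → V_5 = 7.436
Node n6: branches {C1, R4, R9} → V_6 = -1.916
Source currents: i(L1)=-2.063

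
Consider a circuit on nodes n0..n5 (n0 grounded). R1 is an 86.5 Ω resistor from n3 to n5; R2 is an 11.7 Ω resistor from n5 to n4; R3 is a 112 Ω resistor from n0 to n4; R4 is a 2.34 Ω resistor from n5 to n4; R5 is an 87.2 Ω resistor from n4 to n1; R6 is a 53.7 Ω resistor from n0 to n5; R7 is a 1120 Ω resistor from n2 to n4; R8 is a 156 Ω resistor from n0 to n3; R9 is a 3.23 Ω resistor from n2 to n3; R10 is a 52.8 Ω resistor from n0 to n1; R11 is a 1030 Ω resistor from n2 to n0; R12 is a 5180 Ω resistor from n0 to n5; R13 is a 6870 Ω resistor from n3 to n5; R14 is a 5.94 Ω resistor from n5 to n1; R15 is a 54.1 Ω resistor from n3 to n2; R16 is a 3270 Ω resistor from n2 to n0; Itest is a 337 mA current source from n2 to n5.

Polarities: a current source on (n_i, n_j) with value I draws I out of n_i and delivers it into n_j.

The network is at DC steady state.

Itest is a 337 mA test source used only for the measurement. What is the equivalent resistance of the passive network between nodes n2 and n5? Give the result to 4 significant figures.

R_eq = 54.65 Ω

Apply KCL at each of the 5 non-ground nodes and solve the resulting linear system.
Node n1: branches {R5, R10, R14} → V_1 = 2.345
Node n2: branches {R7, R9, R11, R15, R16, Itest} → V_2 = -15.82
Node n3: branches {R1, R8, R9, R13, R15} → V_3 = -14.91
Node n4: branches {R2, R3, R4, R5, R7} → V_4 = 2.517
Node n5: branches {R1, R2, R4, R6, R12, R13, R14, Itest} → V_5 = 2.597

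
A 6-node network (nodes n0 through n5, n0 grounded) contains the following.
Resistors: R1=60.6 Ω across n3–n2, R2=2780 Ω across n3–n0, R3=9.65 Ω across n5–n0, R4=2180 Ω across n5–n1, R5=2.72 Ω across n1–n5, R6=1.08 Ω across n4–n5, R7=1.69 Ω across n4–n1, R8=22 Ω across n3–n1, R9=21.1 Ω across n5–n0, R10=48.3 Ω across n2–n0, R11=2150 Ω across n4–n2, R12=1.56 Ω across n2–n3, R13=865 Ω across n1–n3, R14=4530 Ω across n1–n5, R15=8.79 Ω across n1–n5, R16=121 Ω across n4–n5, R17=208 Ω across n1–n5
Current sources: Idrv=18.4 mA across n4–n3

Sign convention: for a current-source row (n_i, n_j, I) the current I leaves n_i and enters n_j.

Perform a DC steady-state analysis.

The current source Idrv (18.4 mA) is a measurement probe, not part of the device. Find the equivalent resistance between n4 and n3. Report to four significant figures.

MNA unknowns: 5 node voltages V₁..V_5
R1: Y=0.01650 on G[3,2]
R2: Y=0.0003597 on G[3,0]
R3: Y=0.1036 on G[5,0]
R4: Y=0.0004587 on G[5,1]
R5: Y=0.3676 on G[1,5]
R6: Y=0.9259 on G[4,5]
R7: Y=0.5917 on G[4,1]
R8: Y=0.04545 on G[3,1]
R9: Y=0.04739 on G[5,0]
R10: Y=0.02070 on G[2,0]
R11: Y=0.0004651 on G[4,2]
R12: Y=0.6410 on G[2,3]
R13: Y=0.001156 on G[1,3]
R14: Y=0.0002208 on G[1,5]
R15: Y=0.1138 on G[1,5]
R16: Y=0.008264 on G[4,5]
R17: Y=0.004808 on G[1,5]
Idrv: z[4]−=0.0184, z[3]+=0.0184
solve → V1=-0.02721, V2=0.2457, V3=0.2536, V4=-0.04351, V5=-0.03428

R_eq = 16.15 Ω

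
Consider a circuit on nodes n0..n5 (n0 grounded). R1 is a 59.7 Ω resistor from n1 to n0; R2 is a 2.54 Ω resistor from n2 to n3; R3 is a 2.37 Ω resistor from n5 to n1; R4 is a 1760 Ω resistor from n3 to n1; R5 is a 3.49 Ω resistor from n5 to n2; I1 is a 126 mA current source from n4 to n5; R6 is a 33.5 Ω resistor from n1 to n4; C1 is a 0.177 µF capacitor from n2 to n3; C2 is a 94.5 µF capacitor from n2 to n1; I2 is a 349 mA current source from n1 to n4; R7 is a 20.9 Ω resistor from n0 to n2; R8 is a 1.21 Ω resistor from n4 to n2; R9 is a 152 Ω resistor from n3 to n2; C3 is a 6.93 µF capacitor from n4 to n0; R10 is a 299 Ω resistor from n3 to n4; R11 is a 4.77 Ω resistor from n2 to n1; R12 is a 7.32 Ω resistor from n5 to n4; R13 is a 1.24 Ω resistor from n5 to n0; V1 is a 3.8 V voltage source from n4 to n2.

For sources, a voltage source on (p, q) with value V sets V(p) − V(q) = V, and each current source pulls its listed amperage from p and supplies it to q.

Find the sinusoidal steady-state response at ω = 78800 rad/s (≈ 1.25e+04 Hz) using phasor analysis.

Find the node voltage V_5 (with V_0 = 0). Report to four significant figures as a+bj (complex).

Apply KCL at each of the 5 non-ground nodes and solve the resulting linear system.
Node n1: branches {R1, R3, R4, R6, C2, I2, R11} → V_1 = -2.386-1.592j
Node n2: branches {R2, R5, C1, C2, R7, R8, R9, R11, V1} → V_2 = -2.437-1.532j
Node n3: branches {R2, R4, C1, R9, R10} → V_3 = -2.405-1.533j
Node n4: branches {I1, R6, I2, R8, C3, R10, R12, V1} → V_4 = 1.363-1.532j
Node n5: branches {R3, R5, I1, R12, R13} → V_5 = -0.8433-0.7992j
Source currents: i(V1)=-4.180-0.6461j

-0.8433-0.7992j V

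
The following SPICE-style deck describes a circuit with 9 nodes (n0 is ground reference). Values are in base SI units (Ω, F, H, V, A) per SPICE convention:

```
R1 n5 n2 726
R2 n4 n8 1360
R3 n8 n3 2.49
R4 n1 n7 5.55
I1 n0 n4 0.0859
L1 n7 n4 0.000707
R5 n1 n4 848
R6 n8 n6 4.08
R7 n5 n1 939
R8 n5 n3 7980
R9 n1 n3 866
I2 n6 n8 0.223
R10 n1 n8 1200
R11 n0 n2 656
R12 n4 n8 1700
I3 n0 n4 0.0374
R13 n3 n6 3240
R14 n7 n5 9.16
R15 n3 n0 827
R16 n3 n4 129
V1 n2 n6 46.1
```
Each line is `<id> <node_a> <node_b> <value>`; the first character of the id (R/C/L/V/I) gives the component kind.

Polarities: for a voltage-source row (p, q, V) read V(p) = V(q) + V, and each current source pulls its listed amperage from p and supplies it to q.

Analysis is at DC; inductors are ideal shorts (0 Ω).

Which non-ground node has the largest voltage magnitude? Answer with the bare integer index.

Element admittances at DC:
  Y(R1) = 0.001377 S between n5,n2
  Y(R2) = 0.0007353 S between n4,n8
  Y(R3) = 0.4016 S between n8,n3
  Y(R4) = 0.1802 S between n1,n7
  I1: injects 0.0859 A into n4 (from n0)
  L1: short n7↔n4 (DC inductor)
  Y(R5) = 0.001179 S between n1,n4
  Y(R6) = 0.2451 S between n8,n6
  Y(R7) = 0.001065 S between n5,n1
  Y(R8) = 0.0001253 S between n5,n3
  Y(R9) = 0.001155 S between n1,n3
  I2: injects 0.223 A into n8 (from n6)
  Y(R10) = 0.0008333 S between n1,n8
  Y(R11) = 0.001524 S between n0,n2
  Y(R12) = 0.0005882 S between n4,n8
  I3: injects 0.0374 A into n4 (from n0)
  Y(R13) = 0.0003086 S between n3,n6
  Y(R14) = 0.1092 S between n7,n5
  Y(R15) = 0.001209 S between n3,n0
  Y(R16) = 0.007752 S between n3,n4
  V1: constraint V(n2)−V(n6) = 46.1
Assemble and solve the 10×10 MNA system:
  V(n1)=34.82  V(n2)=64.73  V(n3)=20.37  V(n4)=34.98  V(n5)=35.33  V(n6)=18.63  V(n7)=34.98  V(n8)=20.10
  i(L1)=0.009845  i(V1)=-0.1392

2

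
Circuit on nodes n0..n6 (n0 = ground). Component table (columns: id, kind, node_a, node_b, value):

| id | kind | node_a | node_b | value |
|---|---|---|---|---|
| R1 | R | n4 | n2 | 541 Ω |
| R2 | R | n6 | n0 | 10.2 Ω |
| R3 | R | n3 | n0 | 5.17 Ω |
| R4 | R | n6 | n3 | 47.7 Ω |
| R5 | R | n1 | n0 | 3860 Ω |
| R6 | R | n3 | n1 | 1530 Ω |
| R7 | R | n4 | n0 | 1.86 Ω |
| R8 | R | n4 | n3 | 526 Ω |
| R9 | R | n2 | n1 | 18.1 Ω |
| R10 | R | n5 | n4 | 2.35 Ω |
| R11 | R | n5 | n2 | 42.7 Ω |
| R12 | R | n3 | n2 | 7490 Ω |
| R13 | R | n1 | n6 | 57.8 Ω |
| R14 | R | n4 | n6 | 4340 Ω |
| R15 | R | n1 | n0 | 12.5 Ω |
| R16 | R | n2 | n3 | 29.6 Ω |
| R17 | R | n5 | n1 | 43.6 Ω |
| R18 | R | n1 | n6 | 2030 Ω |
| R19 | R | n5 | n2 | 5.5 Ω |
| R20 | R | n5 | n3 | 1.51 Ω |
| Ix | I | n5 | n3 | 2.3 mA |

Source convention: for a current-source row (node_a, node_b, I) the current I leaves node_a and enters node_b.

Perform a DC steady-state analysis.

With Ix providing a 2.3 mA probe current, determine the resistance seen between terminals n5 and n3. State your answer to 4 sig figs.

R_eq = 1.234 Ω

Apply KCL at each of the 6 non-ground nodes and solve the resulting linear system.
Node n1: branches {R5, R6, R9, R13, R15, R17, R18} → V_1 = -0.0003745
Node n2: branches {R1, R9, R11, R12, R16, R19} → V_2 = -0.0007597
Node n3: branches {R3, R4, R6, R8, R12, R16, R20, Ix} → V_3 = 0.001585
Node n4: branches {R1, R7, R8, R10, R14} → V_4 = -0.0005495
Node n5: branches {R10, R11, R17, R19, R20, Ix} → V_5 = -0.001253
Node n6: branches {R2, R4, R13, R14, R18} → V_6 = 0.0001929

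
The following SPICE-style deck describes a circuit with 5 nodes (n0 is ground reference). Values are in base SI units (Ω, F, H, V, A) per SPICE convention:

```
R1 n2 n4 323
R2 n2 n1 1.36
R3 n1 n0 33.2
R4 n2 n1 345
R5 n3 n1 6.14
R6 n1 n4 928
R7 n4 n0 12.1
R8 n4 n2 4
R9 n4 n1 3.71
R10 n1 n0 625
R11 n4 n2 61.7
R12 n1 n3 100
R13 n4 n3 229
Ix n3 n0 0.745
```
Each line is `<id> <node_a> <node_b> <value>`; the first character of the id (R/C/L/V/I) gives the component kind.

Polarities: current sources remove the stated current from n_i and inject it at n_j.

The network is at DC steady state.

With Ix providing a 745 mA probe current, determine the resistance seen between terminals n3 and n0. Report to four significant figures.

R_eq = 15.37 Ω

Apply KCL at each of the 4 non-ground nodes and solve the resulting linear system.
Node n1: branches {R2, R3, R4, R5, R6, R9, R10, R12} → V_1 = -7.273
Node n2: branches {R1, R2, R4, R8, R11} → V_2 = -6.992
Node n3: branches {R5, R12, R13, Ix} → V_3 = -11.45
Node n4: branches {R1, R6, R7, R8, R9, R11, R13} → V_4 = -6.223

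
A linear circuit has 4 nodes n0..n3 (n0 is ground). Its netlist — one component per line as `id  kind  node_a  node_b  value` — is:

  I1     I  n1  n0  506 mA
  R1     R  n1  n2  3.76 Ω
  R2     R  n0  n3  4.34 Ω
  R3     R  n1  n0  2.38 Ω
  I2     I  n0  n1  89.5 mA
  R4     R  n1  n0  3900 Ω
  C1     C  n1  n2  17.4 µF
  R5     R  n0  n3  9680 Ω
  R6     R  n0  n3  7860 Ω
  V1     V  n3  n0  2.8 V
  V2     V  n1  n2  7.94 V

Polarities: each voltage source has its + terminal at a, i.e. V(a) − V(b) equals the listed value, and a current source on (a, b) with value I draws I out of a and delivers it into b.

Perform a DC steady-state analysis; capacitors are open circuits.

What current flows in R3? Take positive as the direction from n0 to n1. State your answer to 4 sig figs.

0.4162 A

MNA unknowns: 3 node voltages V₁..V_3 plus 2 source currents (V1, V2)
I1: z[1]−=0.506, z[0]+=0.506
R1: Y=0.2660 on G[1,2]
R2: Y=0.2304 on G[0,3]
R3: Y=0.4202 on G[1,0]
I2: z[0]−=0.0895, z[1]+=0.0895
R4: Y=0.0002564 on G[1,0]
C1: Y=0.000 on G[1,2]
R5: Y=0.0001033 on G[0,3]
R6: Y=0.0001272 on G[0,3]
V1: row V3−V0=2.8, i_V1 at 3,0
V2: row V1−V2=7.94, i_V2 at 1,2
solve → V1=-0.9907, V2=-8.931, V3=2.800
aux → i_V1=-0.6458, i_V2=-2.112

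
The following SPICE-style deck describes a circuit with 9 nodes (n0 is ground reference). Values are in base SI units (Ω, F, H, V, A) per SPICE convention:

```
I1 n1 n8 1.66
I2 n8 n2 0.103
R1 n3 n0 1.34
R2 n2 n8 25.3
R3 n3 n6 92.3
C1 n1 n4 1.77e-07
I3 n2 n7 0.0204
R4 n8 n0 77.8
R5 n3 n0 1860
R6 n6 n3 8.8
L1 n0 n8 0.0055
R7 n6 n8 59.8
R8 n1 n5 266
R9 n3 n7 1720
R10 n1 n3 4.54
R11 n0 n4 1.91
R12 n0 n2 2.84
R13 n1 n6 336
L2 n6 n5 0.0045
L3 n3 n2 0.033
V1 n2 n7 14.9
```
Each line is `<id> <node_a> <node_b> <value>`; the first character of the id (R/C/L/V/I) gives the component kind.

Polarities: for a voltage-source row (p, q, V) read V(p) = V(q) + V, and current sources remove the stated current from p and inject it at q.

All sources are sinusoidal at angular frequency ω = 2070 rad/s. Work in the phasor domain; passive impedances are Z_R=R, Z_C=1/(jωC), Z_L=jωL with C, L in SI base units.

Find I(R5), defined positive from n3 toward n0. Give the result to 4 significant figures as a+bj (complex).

-0.001075+9.168e-05j A

MNA unknowns: 8 node voltages V₁..V_8 plus 1 source current (V1)
I1: z[1]−=1.66, z[8]+=1.66
I2: z[8]−=0.103, z[2]+=0.103
R1: Y=0.7463+0.000j on G[3,0]
R2: Y=0.03953+0.000j on G[2,8]
R3: Y=0.01083+0.000j on G[3,6]
C1: Y=0.000+0.0003664j on G[1,4]
I3: z[2]−=0.0204, z[7]+=0.0204
R4: Y=0.01285+0.000j on G[8,0]
R5: Y=0.0005376+0.000j on G[3,0]
R6: Y=0.1136+0.000j on G[6,3]
L1: Y=0.000-0.08783j on G[0,8]
R7: Y=0.01672+0.000j on G[6,8]
R8: Y=0.003759+0.000j on G[1,5]
R9: Y=0.0005814+0.000j on G[3,7]
R10: Y=0.2203+0.000j on G[1,3]
R11: Y=0.5236+0.000j on G[0,4]
R12: Y=0.3521+0.000j on G[0,2]
R13: Y=0.002976+0.000j on G[1,6]
L2: Y=0.000-0.1074j on G[6,5]
L3: Y=0.000-0.01464j on G[3,2]
V1: row V2−V7=14.9, i_V1 at 2,7
solve → V1=-9.287+0.2191j, V2=1.068+1.276j, V3=-2.000+0.1705j, V4=-0.0001579-0.006499j, V5=-1.145+1.178j, V6=-1.178+1.463j, V7=-13.83+1.276j, V8=8.212+11.52j
aux → i_V1=-0.02728+0.0006427j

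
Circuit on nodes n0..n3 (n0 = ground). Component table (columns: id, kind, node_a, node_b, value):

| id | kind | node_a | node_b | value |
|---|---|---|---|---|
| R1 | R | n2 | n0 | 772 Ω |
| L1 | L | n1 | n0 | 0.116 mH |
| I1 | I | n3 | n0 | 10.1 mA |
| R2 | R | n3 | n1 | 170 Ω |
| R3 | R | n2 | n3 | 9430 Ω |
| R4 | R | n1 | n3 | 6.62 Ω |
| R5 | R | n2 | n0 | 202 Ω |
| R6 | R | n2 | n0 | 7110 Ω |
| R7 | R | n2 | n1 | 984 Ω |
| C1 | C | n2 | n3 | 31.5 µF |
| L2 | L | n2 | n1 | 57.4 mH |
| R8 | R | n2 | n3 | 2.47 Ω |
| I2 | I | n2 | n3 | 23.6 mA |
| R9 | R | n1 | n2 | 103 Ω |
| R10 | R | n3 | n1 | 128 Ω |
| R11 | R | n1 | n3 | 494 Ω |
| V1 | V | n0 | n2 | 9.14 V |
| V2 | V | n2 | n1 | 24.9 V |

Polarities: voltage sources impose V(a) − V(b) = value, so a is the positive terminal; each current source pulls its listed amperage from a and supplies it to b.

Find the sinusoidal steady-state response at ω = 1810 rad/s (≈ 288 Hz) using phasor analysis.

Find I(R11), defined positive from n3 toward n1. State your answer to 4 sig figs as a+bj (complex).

Apply KCL at each of the 3 non-ground nodes and solve the resulting linear system.
Node n1: branches {L1, R2, R4, R7, L2, R9, R10, R11, V2} → V_1 = -34.04+0.000j
Node n2: branches {R1, R3, R5, R6, R7, C1, L2, R8, I2, R9, V1, V2} → V_2 = -9.140+0.000j
Node n3: branches {I1, R2, R3, R4, C1, R8, I2, R10, R11} → V_3 = -16.31+0.7148j
Source currents: i(V1)=-0.04827+162.1j, i(V2)=-3.224+162.2j

0.03589+0.001447j A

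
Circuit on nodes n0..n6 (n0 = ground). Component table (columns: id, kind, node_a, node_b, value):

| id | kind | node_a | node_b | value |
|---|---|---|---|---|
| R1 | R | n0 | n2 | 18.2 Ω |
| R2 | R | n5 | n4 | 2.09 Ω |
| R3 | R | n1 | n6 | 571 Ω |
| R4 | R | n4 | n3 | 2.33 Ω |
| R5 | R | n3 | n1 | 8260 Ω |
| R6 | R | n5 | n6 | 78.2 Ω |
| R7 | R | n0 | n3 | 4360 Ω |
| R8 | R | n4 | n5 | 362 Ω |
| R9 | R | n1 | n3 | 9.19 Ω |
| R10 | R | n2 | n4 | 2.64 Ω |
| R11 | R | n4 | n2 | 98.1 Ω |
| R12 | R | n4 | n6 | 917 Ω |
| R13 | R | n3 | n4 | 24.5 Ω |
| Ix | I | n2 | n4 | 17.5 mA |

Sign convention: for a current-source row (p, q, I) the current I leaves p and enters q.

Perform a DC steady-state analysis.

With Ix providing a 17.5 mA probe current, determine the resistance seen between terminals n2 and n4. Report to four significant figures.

R_eq = 2.569 Ω

Element admittances at DC:
  Y(R1) = 0.05495 S between n0,n2
  Y(R2) = 0.4785 S between n5,n4
  Y(R3) = 0.001751 S between n1,n6
  Y(R4) = 0.4292 S between n4,n3
  Y(R5) = 0.0001211 S between n3,n1
  Y(R6) = 0.01279 S between n5,n6
  Y(R7) = 0.0002294 S between n0,n3
  Y(R8) = 0.002762 S between n4,n5
  Y(R9) = 0.1088 S between n1,n3
  Y(R10) = 0.3788 S between n2,n4
  Y(R11) = 0.01019 S between n4,n2
  Y(R12) = 0.001091 S between n4,n6
  Y(R13) = 0.04082 S between n3,n4
  Ix: injects 0.0175 A into n4 (from n2)
Assemble and solve the 6×6 MNA system:
  V(n1)=0.04475  V(n2)=-0.0001868  V(n3)=0.04475  V(n4)=0.04478  V(n5)=0.04478  V(n6)=0.04477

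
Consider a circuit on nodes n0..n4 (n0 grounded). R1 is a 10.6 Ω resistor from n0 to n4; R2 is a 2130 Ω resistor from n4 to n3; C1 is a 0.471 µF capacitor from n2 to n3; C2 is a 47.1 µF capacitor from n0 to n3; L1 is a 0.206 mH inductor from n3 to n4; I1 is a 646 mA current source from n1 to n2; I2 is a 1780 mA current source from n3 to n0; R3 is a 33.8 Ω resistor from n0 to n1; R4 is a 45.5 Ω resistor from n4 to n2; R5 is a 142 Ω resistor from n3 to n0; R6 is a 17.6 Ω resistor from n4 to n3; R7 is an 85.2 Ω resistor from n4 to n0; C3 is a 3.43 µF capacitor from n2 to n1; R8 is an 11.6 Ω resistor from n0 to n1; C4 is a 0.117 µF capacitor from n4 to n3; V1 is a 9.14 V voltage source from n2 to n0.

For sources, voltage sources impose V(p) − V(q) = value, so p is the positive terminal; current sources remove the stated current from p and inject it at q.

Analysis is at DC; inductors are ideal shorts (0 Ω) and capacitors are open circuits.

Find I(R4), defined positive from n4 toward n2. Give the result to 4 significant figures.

-0.4578 A

Apply KCL at each of the 4 non-ground nodes and solve the resulting linear system.
Node n1: branches {I1, R3, C3, R8} → V_1 = -5.579
Node n2: branches {C1, I1, R4, C3, V1} → V_2 = 9.140
Node n3: branches {R2, C1, C2, L1, I2, R5, R6, C4} → V_3 = -11.69
Node n4: branches {R1, R2, L1, R4, R6, R7, C4} → V_4 = -11.69
Source currents: i(L1)=-1.698, i(V1)=0.1882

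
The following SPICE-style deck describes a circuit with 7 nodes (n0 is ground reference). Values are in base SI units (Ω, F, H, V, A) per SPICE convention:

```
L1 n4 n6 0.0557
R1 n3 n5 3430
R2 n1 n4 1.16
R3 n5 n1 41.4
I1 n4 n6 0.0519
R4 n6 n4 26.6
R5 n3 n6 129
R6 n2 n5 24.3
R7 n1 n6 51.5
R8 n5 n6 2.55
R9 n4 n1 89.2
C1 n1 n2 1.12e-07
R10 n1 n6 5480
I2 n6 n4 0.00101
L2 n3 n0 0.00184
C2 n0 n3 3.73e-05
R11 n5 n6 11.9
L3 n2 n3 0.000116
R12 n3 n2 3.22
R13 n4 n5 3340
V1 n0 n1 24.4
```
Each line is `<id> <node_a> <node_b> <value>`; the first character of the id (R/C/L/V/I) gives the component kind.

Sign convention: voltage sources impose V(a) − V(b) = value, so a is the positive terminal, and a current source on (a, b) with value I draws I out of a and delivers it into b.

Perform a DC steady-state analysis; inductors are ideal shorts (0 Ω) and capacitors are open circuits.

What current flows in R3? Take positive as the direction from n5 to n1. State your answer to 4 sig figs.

0.06894 A

Element admittances at DC:
  L1: short n4↔n6 (DC inductor)
  Y(R1) = 0.0002915 S between n3,n5
  Y(R2) = 0.8621 S between n1,n4
  Y(R3) = 0.02415 S between n5,n1
  I1: injects 0.0519 A into n6 (from n4)
  Y(R4) = 0.03759 S between n6,n4
  Y(R5) = 0.007752 S between n3,n6
  Y(R6) = 0.04115 S between n2,n5
  Y(R7) = 0.01942 S between n1,n6
  Y(R8) = 0.3922 S between n5,n6
  Y(R9) = 0.01121 S between n4,n1
  Y(C1) = 0.000 S between n1,n2
  Y(R10) = 0.0001825 S between n1,n6
  I2: injects 0.00101 A into n4 (from n6)
  L2: short n3↔n0 (DC inductor)
  Y(C2) = 0.000 S between n0,n3
  Y(R11) = 0.08403 S between n5,n6
  L3: short n2↔n3 (DC inductor)
  Y(R12) = 0.3106 S between n3,n2
  Y(R13) = 0.0002994 S between n4,n5
  V1: constraint V(n0)−V(n1) = 24.4
Assemble and solve the 10×10 MNA system:
  V(n1)=-24.40  V(n2)=0.000  V(n3)=0.000  V(n4)=-23.28  V(n5)=-21.55  V(n6)=-23.28
  i(L1)=-1.033  i(L2)=-1.073  i(L3)=-0.8867  i(V1)=-1.073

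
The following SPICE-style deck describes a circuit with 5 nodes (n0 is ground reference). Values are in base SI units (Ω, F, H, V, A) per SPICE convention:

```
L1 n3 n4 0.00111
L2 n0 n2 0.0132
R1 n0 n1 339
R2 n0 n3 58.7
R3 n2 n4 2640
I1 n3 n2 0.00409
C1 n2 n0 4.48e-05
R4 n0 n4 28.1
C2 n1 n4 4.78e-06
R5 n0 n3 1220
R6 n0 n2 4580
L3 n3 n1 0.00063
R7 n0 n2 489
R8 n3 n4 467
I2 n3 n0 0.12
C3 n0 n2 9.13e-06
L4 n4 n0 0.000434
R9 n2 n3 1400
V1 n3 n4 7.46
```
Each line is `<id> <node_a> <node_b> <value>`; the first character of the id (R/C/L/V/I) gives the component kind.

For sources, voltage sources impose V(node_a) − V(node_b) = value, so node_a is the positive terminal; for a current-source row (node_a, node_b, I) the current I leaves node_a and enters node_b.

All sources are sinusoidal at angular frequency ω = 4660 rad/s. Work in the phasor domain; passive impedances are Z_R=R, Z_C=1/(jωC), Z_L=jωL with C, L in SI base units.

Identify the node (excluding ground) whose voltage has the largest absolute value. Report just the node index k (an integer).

MNA unknowns: 4 node voltages V₁..V_4 plus 1 source current (V1)
L1: Y=0.000-0.1933j on G[3,4]
L2: Y=0.000-0.01626j on G[0,2]
R1: Y=0.002950+0.000j on G[0,1]
R2: Y=0.01704+0.000j on G[0,3]
R3: Y=0.0003788+0.000j on G[2,4]
I1: z[3]−=0.00409, z[2]+=0.00409
C1: Y=0.000+0.2088j on G[2,0]
R4: Y=0.03559+0.000j on G[0,4]
C2: Y=0.000+0.02227j on G[1,4]
R5: Y=0.0008197+0.000j on G[0,3]
R6: Y=0.0002183+0.000j on G[0,2]
L3: Y=0.000-0.3406j on G[3,1]
R7: Y=0.002045+0.000j on G[0,2]
R8: Y=0.002141+0.000j on G[3,4]
I2: z[3]−=0.12, z[0]+=0.12
C3: Y=0.000+0.04255j on G[0,2]
L4: Y=0.000-0.4945j on G[4,0]
R9: Y=0.0007143+0.000j on G[2,3]
V1: row V3−V4=7.46, i_V1 at 3,4
solve → V1=7.909-0.6443j, V2=-0.002087-0.03979j, V3=7.393-0.5710j, V4=-0.06673-0.5710j
aux → i_V1=-0.3023+1.277j

1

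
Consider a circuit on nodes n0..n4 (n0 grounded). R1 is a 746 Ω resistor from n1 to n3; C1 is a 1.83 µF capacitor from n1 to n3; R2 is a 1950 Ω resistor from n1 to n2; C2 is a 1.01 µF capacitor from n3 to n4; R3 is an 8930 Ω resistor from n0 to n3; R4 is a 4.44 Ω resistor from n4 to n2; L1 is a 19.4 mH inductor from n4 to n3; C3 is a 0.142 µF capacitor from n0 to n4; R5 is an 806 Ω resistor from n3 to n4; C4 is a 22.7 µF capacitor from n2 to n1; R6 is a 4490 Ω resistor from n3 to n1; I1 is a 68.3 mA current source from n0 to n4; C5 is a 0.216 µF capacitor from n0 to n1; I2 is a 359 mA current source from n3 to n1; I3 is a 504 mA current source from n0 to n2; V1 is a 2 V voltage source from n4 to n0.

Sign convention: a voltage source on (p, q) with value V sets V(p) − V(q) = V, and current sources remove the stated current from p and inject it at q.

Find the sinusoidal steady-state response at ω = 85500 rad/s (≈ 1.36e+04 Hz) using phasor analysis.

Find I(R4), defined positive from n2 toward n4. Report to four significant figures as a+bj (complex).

0.5577-0.2115j A

Apply KCL at each of the 4 non-ground nodes and solve the resulting linear system.
Node n1: branches {R1, C1, R2, C4, R6, C5, I2} → V_1 = 4.367-0.9669j
Node n2: branches {R2, R4, C4, I3} → V_2 = 4.476-0.9392j
Node n3: branches {R1, C1, C2, R3, L1, R5, R6, I2} → V_3 = 3.513+0.8614j
Node n4: branches {C2, R4, L1, C3, R5, I1, V1} → V_4 = 2.000+0.000j
Source currents: i(V1)=0.5540-0.1050j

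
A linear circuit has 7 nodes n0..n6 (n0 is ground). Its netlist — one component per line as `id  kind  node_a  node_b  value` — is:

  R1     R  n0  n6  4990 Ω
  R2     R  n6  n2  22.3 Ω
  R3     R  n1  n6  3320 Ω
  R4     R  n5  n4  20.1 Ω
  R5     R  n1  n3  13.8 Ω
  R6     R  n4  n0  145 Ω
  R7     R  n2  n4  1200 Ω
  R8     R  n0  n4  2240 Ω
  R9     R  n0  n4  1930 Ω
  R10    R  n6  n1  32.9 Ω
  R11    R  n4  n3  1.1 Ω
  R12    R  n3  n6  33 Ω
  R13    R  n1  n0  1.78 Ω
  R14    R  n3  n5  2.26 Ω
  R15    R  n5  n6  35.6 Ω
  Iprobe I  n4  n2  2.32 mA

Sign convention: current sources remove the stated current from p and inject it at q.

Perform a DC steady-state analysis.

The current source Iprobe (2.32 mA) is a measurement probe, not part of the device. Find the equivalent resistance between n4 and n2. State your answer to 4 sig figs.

MNA unknowns: 6 node voltages V₁..V_6
R1: Y=0.0002004 on G[0,6]
R2: Y=0.04484 on G[6,2]
R3: Y=0.0003012 on G[1,6]
R4: Y=0.04975 on G[5,4]
R5: Y=0.07246 on G[1,3]
R6: Y=0.006897 on G[4,0]
R7: Y=0.0008333 on G[2,4]
R8: Y=0.0004464 on G[0,4]
R9: Y=0.0005181 on G[0,4]
R10: Y=0.03040 on G[6,1]
R11: Y=0.9091 on G[4,3]
R12: Y=0.03030 on G[3,6]
R13: Y=0.5618 on G[1,0]
R14: Y=0.4425 on G[3,5]
R15: Y=0.02809 on G[5,6]
Iprobe: z[4]−=0.00232, z[2]+=0.00232
solve → V1=0.0001296, V2=0.07096, V3=-0.007590, V4=-0.009791, V5=-0.006272, V6=0.02072

R_eq = 34.81 Ω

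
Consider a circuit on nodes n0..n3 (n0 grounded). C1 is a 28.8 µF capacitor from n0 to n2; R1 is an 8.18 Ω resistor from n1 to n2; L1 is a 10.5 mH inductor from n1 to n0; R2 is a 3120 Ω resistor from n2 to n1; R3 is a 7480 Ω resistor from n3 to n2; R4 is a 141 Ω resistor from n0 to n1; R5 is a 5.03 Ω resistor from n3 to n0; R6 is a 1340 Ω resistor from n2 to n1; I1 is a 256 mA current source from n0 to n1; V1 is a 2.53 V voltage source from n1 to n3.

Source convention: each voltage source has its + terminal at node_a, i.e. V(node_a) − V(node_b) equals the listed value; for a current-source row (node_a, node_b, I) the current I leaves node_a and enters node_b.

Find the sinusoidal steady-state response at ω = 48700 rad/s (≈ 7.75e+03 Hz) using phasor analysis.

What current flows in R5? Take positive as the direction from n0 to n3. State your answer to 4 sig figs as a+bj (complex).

0.04364+0.01233j A

MNA unknowns: 3 node voltages V₁..V_3 plus 1 source current (V1)
C1: Y=0.000+1.403j on G[0,2]
R1: Y=0.1222+0.000j on G[1,2]
L1: Y=0.000-0.001956j on G[1,0]
R2: Y=0.0003205+0.000j on G[2,1]
R3: Y=0.0001337+0.000j on G[3,2]
R4: Y=0.007092+0.000j on G[0,1]
R5: Y=0.1988+0.000j on G[3,0]
R6: Y=0.0007463+0.000j on G[2,1]
I1: z[0]−=0.256, z[1]+=0.256
V1: row V1−V3=2.53, i_V1 at 1,3
solve → V1=2.311-0.06201j, V2=0.01232-0.2020j, V3=-0.2195-0.06201j
aux → i_V1=-0.04367-0.01231j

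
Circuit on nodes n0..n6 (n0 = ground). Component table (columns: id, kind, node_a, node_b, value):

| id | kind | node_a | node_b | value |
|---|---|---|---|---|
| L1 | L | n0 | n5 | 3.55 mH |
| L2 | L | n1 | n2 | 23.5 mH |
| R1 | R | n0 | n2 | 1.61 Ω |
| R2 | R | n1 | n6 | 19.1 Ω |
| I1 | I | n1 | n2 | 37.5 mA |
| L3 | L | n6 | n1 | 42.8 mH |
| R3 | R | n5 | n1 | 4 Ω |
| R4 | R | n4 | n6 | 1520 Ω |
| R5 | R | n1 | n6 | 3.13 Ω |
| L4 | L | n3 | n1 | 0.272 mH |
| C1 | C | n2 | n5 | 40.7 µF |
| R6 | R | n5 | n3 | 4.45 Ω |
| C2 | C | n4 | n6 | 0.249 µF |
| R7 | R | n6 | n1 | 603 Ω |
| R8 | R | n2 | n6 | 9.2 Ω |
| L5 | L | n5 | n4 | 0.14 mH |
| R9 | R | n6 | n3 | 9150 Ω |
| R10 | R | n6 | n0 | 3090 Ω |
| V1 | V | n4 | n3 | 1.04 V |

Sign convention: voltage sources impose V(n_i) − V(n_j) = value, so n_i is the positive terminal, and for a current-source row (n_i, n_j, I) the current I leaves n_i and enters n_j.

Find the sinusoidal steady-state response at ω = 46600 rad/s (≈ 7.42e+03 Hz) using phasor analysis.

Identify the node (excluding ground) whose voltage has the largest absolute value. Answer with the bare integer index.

Element admittances at ω=46600 rad/s:
  Y(L1) = 0.000-0.006045j S between n0,n5
  Y(L2) = 0.000-0.0009132j S between n1,n2
  Y(R1) = 0.6211+0.000j S between n0,n2
  Y(R2) = 0.05236+0.000j S between n1,n6
  I1: injects 0.0375 A into n2 (from n1)
  Y(L3) = 0.000-0.0005014j S between n6,n1
  Y(R3) = 0.2500+0.000j S between n5,n1
  Y(R4) = 0.0006579+0.000j S between n4,n6
  Y(R5) = 0.3195+0.000j S between n1,n6
  Y(L4) = 0.000-0.07889j S between n3,n1
  Y(C1) = 0.000+1.897j S between n2,n5
  Y(R6) = 0.2247+0.000j S between n5,n3
  Y(C2) = 0.000+0.01160j S between n4,n6
  Y(R7) = 0.001658+0.000j S between n6,n1
  Y(R8) = 0.1087+0.000j S between n2,n6
  Y(L5) = 0.000-0.1533j S between n5,n4
  Y(R9) = 0.0001093+0.000j S between n6,n3
  Y(R10) = 0.0003236+0.000j S between n6,n0
  V1: constraint V(n4)−V(n3) = 1.04
Assemble and solve the 7×7 MNA system:
  V(n1)=-0.05868+0.09730j  V(n2)=-0.0001373-0.0001035j  V(n3)=-0.3298+0.3697j  V(n4)=0.7102+0.3697j  V(n5)=-0.005595+0.01684j  V(n6)=-0.05110+0.09405j
  i(V1)=-0.05139+0.1007j

4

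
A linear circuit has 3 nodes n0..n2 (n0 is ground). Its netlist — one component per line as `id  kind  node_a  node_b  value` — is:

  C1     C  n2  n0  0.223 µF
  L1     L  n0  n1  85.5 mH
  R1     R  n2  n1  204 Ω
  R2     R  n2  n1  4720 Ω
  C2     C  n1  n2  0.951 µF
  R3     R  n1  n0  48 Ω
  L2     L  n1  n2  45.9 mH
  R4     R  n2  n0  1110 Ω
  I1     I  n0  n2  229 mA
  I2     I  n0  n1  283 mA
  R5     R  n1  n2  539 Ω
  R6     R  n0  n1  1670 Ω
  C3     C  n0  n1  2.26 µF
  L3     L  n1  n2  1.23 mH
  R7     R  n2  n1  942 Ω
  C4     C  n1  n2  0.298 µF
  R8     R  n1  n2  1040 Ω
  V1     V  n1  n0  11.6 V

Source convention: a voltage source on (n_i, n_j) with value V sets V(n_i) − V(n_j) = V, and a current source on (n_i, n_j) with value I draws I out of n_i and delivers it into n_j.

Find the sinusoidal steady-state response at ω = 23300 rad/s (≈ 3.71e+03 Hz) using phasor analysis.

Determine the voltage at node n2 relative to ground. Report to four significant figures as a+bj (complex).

34.10-2.612j V

Apply KCL at each of the 2 non-ground nodes and solve the resulting linear system.
Node n1: branches {L1, R1, R2, C2, R3, L2, I2, R5, R6, C3, L3, R7, C4, R8, V1} → V_1 = 11.60+0.000j
Node n2: branches {C1, R1, R2, C2, L2, R4, I1, R5, L3, R7, C4, R8} → V_2 = 34.10-2.612j
Source currents: i(V1)=0.2191-0.7798j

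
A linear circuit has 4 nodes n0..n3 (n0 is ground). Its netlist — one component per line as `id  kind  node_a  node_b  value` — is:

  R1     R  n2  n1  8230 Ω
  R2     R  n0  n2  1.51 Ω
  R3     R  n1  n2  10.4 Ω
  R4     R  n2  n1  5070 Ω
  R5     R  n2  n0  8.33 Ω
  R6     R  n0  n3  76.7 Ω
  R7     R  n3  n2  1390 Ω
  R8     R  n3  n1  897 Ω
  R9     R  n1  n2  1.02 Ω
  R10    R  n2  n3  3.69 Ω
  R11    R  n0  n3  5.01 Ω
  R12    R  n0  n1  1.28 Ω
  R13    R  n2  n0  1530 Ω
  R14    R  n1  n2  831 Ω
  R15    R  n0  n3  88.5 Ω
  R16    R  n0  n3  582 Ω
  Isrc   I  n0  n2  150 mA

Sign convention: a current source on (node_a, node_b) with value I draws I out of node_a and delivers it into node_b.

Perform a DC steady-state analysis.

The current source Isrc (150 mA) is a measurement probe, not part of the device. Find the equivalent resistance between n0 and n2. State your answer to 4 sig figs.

R_eq = 0.7357 Ω

Element admittances at DC:
  Y(R1) = 0.0001215 S between n2,n1
  Y(R2) = 0.6623 S between n0,n2
  Y(R3) = 0.09615 S between n1,n2
  Y(R4) = 0.0001972 S between n2,n1
  Y(R5) = 0.1200 S between n2,n0
  Y(R6) = 0.01304 S between n0,n3
  Y(R7) = 0.0007194 S between n3,n2
  Y(R8) = 0.001115 S between n3,n1
  Y(R9) = 0.9804 S between n1,n2
  Y(R10) = 0.2710 S between n2,n3
  Y(R11) = 0.1996 S between n0,n3
  Y(R12) = 0.7812 S between n0,n1
  Y(R13) = 0.0006536 S between n2,n0
  Y(R14) = 0.001203 S between n1,n2
  Y(R15) = 0.01130 S between n0,n3
  Y(R16) = 0.001718 S between n0,n3
  Isrc: injects 0.15 A into n2 (from n0)
Assemble and solve the 3×3 MNA system:
  V(n1)=0.06399  V(n2)=0.1104  V(n3)=0.06030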